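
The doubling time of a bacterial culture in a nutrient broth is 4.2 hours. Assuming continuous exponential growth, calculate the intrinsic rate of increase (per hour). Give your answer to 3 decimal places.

0.165 per hour

r = ln(2)/t_d = 0.6931/4.2 = 0.16504.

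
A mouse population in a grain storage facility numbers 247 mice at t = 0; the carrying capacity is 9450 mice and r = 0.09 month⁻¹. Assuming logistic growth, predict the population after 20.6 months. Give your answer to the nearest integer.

1383 mice

A = (K − N₀)/N₀ = (9450 − 247)/247 = 37.259.
N(t) = K/(1 + A·e^(−rt)) = 9450/(1 + 37.259×e^(−0.09×20.6)).
e^(−1.854) = 0.15661; denominator = 1 + 37.259×0.15661 = 6.8351.
N = 9450/6.8351 = 1382.56.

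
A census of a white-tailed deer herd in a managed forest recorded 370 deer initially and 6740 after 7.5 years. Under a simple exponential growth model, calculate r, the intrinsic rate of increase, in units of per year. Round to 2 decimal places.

0.39 per year

From N(t) = N₀·e^(rt): e^(r·7.5) = 6740/370 = 18.216.
r·7.5 = ln(18.216) = 2.9023, so r = 2.9023/7.5 = 0.38697.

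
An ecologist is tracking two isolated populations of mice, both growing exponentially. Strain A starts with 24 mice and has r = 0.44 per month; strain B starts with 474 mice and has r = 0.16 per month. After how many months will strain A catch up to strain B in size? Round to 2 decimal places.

Set 24·e^(0.44t) = 474·e^(0.16t).
e^((0.44 − 0.16)t) = 474/24 → e^(0.28·t) = 19.75.
0.28·t = ln(19.75) = 2.9832, so t = 2.9832/0.28 = 10.654.

10.65 months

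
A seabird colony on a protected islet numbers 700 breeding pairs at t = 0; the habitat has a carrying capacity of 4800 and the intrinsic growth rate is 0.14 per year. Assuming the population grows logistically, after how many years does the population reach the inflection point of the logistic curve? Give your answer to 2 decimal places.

12.63 years

Logistic growth is fastest at N = K/2 = 2400.
A = (K − N₀)/N₀ = 5.8571. Set K/(1 + A·e^(−rt)) = K/2 → A·e^(−rt) = 1.
e^(−0.14t) = 1/5.8571 = 0.170732, so t = ln(5.8571)/0.14 = 1.7677/0.14 = 12.626.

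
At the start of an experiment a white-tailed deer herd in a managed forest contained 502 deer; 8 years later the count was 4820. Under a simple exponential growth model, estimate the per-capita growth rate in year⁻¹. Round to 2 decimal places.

0.28 per year

From N(t) = N₀·e^(rt): e^(r·8) = 4820/502 = 9.6016.
r·8 = ln(9.6016) = 2.2619, so r = 2.2619/8 = 0.28274.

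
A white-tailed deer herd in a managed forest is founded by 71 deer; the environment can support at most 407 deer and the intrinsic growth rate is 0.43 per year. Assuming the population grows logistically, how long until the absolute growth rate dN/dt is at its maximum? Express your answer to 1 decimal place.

Logistic growth is fastest at N = K/2 = 203.5.
A = (K − N₀)/N₀ = 4.7324. Set K/(1 + A·e^(−rt)) = K/2 → A·e^(−rt) = 1.
e^(−0.43t) = 1/4.7324 = 0.21131, so t = ln(4.7324)/0.43 = 1.5544/0.43 = 3.615.

3.6 years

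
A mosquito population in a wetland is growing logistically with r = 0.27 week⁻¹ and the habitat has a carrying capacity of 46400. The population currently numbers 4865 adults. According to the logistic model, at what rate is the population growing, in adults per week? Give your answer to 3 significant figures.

dN/dt = rN(1 − N/K) = 0.27 × 4865 × (1 − 4865/46400).
1 − 4865/46400 = 0.89515; dN/dt = 0.27 × 4865 × 0.89515 = 1175.8.

1180 adults per week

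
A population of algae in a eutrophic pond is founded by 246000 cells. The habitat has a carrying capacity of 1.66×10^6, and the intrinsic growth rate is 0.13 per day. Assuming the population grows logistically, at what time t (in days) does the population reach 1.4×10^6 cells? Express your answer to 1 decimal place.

26.4 days

A = (K − N₀)/N₀ = (1.66×10^6 − 246000)/246000 = 5.748.
Solve 1.66×10^6/(1 + 5.748·e^(−0.13t)) = 1.4×10^6: 1 + 5.748·e^(−0.13t) = 1.1857, so e^(−0.13t) = 0.0323096.
−0.13·t = ln(0.0323096) = -3.4324, so t = 3.4324/0.13 = 26.403.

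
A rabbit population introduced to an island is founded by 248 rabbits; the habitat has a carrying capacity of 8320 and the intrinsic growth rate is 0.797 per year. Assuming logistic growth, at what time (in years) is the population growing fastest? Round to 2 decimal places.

Logistic growth is fastest at N = K/2 = 4160.
A = (K − N₀)/N₀ = 32.548. Set K/(1 + A·e^(−rt)) = K/2 → A·e^(−rt) = 1.
e^(−0.797t) = 1/32.548 = 0.0307235, so t = ln(32.548)/0.797 = 3.4827/0.797 = 4.3698.

4.37 years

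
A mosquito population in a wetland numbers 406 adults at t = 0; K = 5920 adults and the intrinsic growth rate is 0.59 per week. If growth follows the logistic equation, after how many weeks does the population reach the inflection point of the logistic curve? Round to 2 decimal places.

Logistic growth is fastest at N = K/2 = 2960.
A = (K − N₀)/N₀ = 13.581. Set K/(1 + A·e^(−rt)) = K/2 → A·e^(−rt) = 1.
e^(−0.59t) = 1/13.581 = 0.0736308, so t = ln(13.581)/0.59 = 2.6087/0.59 = 4.4215.

4.42 weeks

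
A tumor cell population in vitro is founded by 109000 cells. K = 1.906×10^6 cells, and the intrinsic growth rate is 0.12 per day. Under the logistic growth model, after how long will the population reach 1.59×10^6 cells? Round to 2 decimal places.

A = (K − N₀)/N₀ = (1.906×10^6 − 109000)/109000 = 16.486.
Solve 1.906×10^6/(1 + 16.486·e^(−0.12t)) = 1.59×10^6: 1 + 16.486·e^(−0.12t) = 1.1987, so e^(−0.12t) = 0.012055.
−0.12·t = ln(0.012055) = -4.4183, so t = 4.4183/0.12 = 36.819.

36.82 days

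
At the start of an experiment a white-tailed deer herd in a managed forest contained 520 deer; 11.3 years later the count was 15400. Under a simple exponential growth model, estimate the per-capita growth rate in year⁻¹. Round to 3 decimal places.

From N(t) = N₀·e^(rt): e^(r·11.3) = 15400/520 = 29.615.
r·11.3 = ln(29.615) = 3.3883, so r = 3.3883/11.3 = 0.29985.

0.300 per year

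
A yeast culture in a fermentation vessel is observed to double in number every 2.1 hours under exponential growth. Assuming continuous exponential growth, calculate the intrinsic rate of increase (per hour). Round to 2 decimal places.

r = ln(2)/t_d = 0.6931/2.1 = 0.33007.

0.33 per hour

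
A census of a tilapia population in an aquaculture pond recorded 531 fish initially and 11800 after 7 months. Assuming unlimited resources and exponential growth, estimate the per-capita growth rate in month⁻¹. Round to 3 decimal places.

0.443 per month

From N(t) = N₀·e^(rt): e^(r·7) = 11800/531 = 22.222.
r·7 = ln(22.222) = 3.1011, so r = 3.1011/7 = 0.44301.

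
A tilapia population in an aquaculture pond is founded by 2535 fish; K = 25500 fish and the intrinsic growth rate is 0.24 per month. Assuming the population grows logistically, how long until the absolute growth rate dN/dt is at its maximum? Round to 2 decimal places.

Logistic growth is fastest at N = K/2 = 12750.
A = (K − N₀)/N₀ = 9.0592. Set K/(1 + A·e^(−rt)) = K/2 → A·e^(−rt) = 1.
e^(−0.24t) = 1/9.0592 = 0.110385, so t = ln(9.0592)/0.24 = 2.2038/0.24 = 9.1824.

9.18 months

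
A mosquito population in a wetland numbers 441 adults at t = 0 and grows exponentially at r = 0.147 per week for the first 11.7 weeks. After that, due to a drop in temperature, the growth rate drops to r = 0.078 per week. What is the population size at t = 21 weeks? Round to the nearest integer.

5086 adults

Phase 1: N(11.7) = 441·e^(0.147×11.7) = 441·e^1.72 = 2462.53.
Phase 2 runs for 21 − 11.7 = 9.3 weeks at r = 0.078.
N(21) = 2462.53·e^(0.078×9.3) = 2462.53·e^0.7254 = 5086.5.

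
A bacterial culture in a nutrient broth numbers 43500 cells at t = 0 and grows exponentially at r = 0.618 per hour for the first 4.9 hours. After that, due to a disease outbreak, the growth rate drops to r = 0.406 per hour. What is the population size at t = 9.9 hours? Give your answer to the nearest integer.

6842859 cells

Phase 1: N(4.9) = 43500·e^(0.618×4.9) = 43500·e^3.028 = 898710.
Phase 2 runs for 9.9 − 4.9 = 5 hours at r = 0.406.
N(9.9) = 898710·e^(0.406×5) = 898710·e^2.03 = 6.842859×10^6.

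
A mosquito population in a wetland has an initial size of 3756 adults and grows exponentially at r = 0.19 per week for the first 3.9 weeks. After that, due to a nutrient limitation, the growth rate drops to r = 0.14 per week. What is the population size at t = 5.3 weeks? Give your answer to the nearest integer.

Phase 1: N(3.9) = 3756·e^(0.19×3.9) = 3756·e^0.741 = 7880.21.
Phase 2 runs for 5.3 − 3.9 = 1.4 weeks at r = 0.14.
N(5.3) = 7880.21·e^(0.14×1.4) = 7880.21·e^0.196 = 9586.49.

9586 adults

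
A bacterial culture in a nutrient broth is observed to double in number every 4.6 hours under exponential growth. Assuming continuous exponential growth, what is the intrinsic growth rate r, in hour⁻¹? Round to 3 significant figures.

0.151 per hour

r = ln(2)/t_d = 0.6931/4.6 = 0.15068.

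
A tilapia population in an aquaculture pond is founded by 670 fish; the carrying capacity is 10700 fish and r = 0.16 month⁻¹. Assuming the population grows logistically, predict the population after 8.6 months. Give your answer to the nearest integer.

2238 fish

A = (K − N₀)/N₀ = (10700 − 670)/670 = 14.97.
N(t) = K/(1 + A·e^(−rt)) = 10700/(1 + 14.97×e^(−0.16×8.6)).
e^(−1.376) = 0.25259; denominator = 1 + 14.97×0.25259 = 4.7813.
N = 10700/4.7813 = 2237.9.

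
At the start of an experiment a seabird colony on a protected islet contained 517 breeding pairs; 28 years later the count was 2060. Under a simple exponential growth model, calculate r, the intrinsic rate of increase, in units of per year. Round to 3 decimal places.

0.049 per year

From N(t) = N₀·e^(rt): e^(r·28) = 2060/517 = 3.9845.
r·28 = ln(3.9845) = 1.3824, so r = 1.3824/28 = 0.049372.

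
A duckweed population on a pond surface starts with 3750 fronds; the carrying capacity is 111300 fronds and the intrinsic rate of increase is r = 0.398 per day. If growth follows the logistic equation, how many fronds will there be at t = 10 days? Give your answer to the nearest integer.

72465 fronds

A = (K − N₀)/N₀ = (111300 − 3750)/3750 = 28.68.
N(t) = K/(1 + A·e^(−rt)) = 111300/(1 + 28.68×e^(−0.398×10)).
e^(−3.98) = 0.018686; denominator = 1 + 28.68×0.018686 = 1.5359.
N = 111300/1.5359 = 72465.5.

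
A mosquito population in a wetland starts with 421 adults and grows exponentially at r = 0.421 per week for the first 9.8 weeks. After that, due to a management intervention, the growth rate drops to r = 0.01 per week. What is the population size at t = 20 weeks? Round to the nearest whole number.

28866 adults

Phase 1: N(9.8) = 421·e^(0.421×9.8) = 421·e^4.126 = 26067.2.
Phase 2 runs for 20 − 9.8 = 10.2 weeks at r = 0.01.
N(20) = 26067.2·e^(0.01×10.2) = 26067.2·e^0.102 = 28866.4.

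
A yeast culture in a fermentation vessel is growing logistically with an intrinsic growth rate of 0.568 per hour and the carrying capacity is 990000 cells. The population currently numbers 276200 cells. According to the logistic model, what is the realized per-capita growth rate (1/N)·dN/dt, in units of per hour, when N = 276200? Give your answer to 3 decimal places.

0.410 per hour

(1/N)·dN/dt = r(1 − N/K) = 0.568 × (1 − 276200/990000).
= 0.568 × 0.72101 = 0.40953.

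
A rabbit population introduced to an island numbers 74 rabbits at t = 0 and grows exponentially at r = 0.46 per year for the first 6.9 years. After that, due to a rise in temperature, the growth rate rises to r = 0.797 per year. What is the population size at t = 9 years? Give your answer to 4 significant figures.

Phase 1: N(6.9) = 74·e^(0.46×6.9) = 74·e^3.174 = 1768.81.
Phase 2 runs for 9 − 6.9 = 2.1 years at r = 0.797.
N(9) = 1768.81·e^(0.797×2.1) = 1768.81·e^1.674 = 9431.07.

9431 rabbits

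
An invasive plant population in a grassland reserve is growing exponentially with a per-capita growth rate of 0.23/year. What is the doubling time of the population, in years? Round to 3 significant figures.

3.01 years

Doubling time t_d = ln(2)/r = 0.6931/0.23 = 3.0137.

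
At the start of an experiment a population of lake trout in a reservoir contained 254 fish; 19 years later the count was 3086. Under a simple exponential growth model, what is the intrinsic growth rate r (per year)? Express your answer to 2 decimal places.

0.13 per year

From N(t) = N₀·e^(rt): e^(r·19) = 3086/254 = 12.15.
r·19 = ln(12.15) = 2.4973, so r = 2.4973/19 = 0.13144.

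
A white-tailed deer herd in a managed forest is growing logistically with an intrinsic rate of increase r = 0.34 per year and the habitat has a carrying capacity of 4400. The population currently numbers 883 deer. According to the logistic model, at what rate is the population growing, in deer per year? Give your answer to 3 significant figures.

240 deer per year

dN/dt = rN(1 − N/K) = 0.34 × 883 × (1 − 883/4400).
1 − 883/4400 = 0.79932; dN/dt = 0.34 × 883 × 0.79932 = 239.97.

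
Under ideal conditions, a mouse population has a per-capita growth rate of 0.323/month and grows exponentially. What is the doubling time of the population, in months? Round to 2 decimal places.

Doubling time t_d = ln(2)/r = 0.6931/0.323 = 2.146.

2.15 months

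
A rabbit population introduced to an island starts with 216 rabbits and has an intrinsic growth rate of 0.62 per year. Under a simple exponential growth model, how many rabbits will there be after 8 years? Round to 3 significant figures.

N(t) = N₀·e^(rt) = 216 × e^(0.62×8) = 216 × e^4.96.
e^4.96 ≈ 142.59, so N ≈ 216 × 142.59 = 30800.3.

30800 rabbits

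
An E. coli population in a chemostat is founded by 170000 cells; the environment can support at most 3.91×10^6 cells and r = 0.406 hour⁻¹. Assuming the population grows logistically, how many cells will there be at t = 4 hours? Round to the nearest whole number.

732705 cells

A = (K − N₀)/N₀ = (3.91×10^6 − 170000)/170000 = 22.
N(t) = K/(1 + A·e^(−rt)) = 3.91×10^6/(1 + 22×e^(−0.406×4)).
e^(−1.624) = 0.19711; denominator = 1 + 22×0.19711 = 5.3364.
N = 3.91×10^6/5.3364 = 732705.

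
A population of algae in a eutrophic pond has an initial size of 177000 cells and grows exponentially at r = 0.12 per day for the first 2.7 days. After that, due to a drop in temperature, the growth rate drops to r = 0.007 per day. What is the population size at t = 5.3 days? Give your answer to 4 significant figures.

Phase 1: N(2.7) = 177000·e^(0.12×2.7) = 177000·e^0.324 = 244729.
Phase 2 runs for 5.3 − 2.7 = 2.6 days at r = 0.007.
N(5.3) = 244729·e^(0.007×2.6) = 244729·e^0.0182 = 249223.

249200 cells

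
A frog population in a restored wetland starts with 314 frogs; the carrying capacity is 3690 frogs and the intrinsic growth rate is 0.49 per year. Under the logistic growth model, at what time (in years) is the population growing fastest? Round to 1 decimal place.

4.8 years

Logistic growth is fastest at N = K/2 = 1845.
A = (K − N₀)/N₀ = 10.752. Set K/(1 + A·e^(−rt)) = K/2 → A·e^(−rt) = 1.
e^(−0.49t) = 1/10.752 = 0.0930095, so t = ln(10.752)/0.49 = 2.3751/0.49 = 4.847.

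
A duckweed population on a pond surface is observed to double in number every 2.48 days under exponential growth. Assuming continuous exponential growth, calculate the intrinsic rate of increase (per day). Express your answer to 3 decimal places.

r = ln(2)/t_d = 0.6931/2.48 = 0.27949.

0.279 per day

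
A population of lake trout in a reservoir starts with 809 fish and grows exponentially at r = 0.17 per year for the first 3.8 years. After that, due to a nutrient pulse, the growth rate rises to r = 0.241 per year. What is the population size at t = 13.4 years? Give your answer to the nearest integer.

15606 fish

Phase 1: N(3.8) = 809·e^(0.17×3.8) = 809·e^0.646 = 1543.49.
Phase 2 runs for 13.4 − 3.8 = 9.6 years at r = 0.241.
N(13.4) = 1543.49·e^(0.241×9.6) = 1543.49·e^2.314 = 15605.8.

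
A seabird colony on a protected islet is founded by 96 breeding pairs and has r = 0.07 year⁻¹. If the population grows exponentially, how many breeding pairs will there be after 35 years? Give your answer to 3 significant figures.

1110 breeding pairs

N(t) = N₀·e^(rt) = 96 × e^(0.07×35) = 96 × e^2.45.
e^2.45 ≈ 11.588, so N ≈ 96 × 11.588 = 1112.48.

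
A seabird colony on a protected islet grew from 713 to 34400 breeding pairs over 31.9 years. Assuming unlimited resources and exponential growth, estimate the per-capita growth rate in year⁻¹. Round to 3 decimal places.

From N(t) = N₀·e^(rt): e^(r·31.9) = 34400/713 = 48.247.
r·31.9 = ln(48.247) = 3.8763, so r = 3.8763/31.9 = 0.12152.

0.122 per year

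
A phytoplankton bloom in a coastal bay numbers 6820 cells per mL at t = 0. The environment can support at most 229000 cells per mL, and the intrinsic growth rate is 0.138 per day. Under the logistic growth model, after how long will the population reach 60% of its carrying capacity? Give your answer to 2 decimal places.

A = (K − N₀)/N₀ = (229000 − 6820)/6820 = 32.578.
Solve 229000/(1 + 32.578·e^(−0.138t)) = 137400: 1 + 32.578·e^(−0.138t) = 1.6667, so e^(−0.138t) = 0.0204639.
−0.138·t = ln(0.0204639) = -3.8891, so t = 3.8891/0.138 = 28.182.

28.18 days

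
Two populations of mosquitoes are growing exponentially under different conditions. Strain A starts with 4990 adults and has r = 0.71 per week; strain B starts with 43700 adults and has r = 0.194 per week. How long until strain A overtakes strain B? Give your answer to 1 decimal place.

Set 4990·e^(0.71t) = 43700·e^(0.194t).
e^((0.71 − 0.194)t) = 43700/4990 → e^(0.516·t) = 8.7575.
0.516·t = ln(8.7575) = 2.1699, so t = 2.1699/0.516 = 4.2053.

4.2 weeks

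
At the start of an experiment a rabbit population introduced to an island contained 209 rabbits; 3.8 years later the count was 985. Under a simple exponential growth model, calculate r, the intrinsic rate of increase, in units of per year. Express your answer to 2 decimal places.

0.41 per year

From N(t) = N₀·e^(rt): e^(r·3.8) = 985/209 = 4.7129.
r·3.8 = ln(4.7129) = 1.5503, so r = 1.5503/3.8 = 0.40798.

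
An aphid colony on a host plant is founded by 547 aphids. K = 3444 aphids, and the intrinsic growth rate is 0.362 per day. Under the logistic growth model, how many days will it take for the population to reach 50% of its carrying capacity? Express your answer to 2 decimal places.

4.60 days

A = (K − N₀)/N₀ = (3444 − 547)/547 = 5.2962.
Solve 3444/(1 + 5.2962·e^(−0.362t)) = 1722: 1 + 5.2962·e^(−0.362t) = 2, so e^(−0.362t) = 0.188816.
−0.362·t = ln(0.188816) = -1.667, so t = 1.667/0.362 = 4.6049.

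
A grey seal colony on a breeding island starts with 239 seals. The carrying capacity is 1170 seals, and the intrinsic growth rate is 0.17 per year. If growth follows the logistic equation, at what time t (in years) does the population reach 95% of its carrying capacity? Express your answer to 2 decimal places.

A = (K − N₀)/N₀ = (1170 − 239)/239 = 3.8954.
Solve 1170/(1 + 3.8954·e^(−0.17t)) = 1111.5: 1 + 3.8954·e^(−0.17t) = 1.0526, so e^(−0.17t) = 0.0135112.
−0.17·t = ln(0.0135112) = -4.3042, so t = 4.3042/0.17 = 25.319.

25.32 years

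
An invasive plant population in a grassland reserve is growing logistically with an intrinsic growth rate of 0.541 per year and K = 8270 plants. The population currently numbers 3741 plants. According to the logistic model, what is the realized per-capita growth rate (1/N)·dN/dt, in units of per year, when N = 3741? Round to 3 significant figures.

(1/N)·dN/dt = r(1 − N/K) = 0.541 × (1 − 3741/8270).
= 0.541 × 0.54764 = 0.29627.

0.296 per year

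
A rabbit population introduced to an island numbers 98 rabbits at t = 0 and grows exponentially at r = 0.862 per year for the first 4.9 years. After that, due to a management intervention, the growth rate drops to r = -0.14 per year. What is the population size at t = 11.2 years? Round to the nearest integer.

2770 rabbits

Phase 1: N(4.9) = 98·e^(0.862×4.9) = 98·e^4.224 = 6692.67.
Phase 2 runs for 11.2 − 4.9 = 6.3 years at r = -0.14.
N(11.2) = 6692.67·e^(-0.14×6.3) = 6692.67·e^-0.882 = 2770.46.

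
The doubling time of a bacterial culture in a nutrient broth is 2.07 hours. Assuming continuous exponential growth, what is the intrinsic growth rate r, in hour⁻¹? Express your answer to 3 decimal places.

0.335 per hour

r = ln(2)/t_d = 0.6931/2.07 = 0.33485.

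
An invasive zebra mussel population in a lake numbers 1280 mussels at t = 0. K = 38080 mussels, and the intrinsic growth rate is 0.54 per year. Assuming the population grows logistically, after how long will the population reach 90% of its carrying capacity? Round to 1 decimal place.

A = (K − N₀)/N₀ = (38080 − 1280)/1280 = 28.75.
Solve 38080/(1 + 28.75·e^(−0.54t)) = 34272: 1 + 28.75·e^(−0.54t) = 1.1111, so e^(−0.54t) = 0.00386473.
−0.54·t = ln(0.00386473) = -5.5559, so t = 5.5559/0.54 = 10.289.

10.3 years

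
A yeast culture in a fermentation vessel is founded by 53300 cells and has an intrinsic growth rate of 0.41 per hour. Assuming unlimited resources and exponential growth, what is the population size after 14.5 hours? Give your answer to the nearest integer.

20352038 cells

N(t) = N₀·e^(rt) = 53300 × e^(0.41×14.5) = 53300 × e^5.945.
e^5.945 ≈ 381.84, so N ≈ 53300 × 381.84 = 2.035204×10^7.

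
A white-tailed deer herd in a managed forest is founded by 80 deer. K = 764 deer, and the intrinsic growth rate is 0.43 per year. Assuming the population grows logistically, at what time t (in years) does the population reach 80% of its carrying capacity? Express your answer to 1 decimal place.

8.2 years

A = (K − N₀)/N₀ = (764 − 80)/80 = 8.55.
Solve 764/(1 + 8.55·e^(−0.43t)) = 611.2: 1 + 8.55·e^(−0.43t) = 1.25, so e^(−0.43t) = 0.0292398.
−0.43·t = ln(0.0292398) = -3.5322, so t = 3.5322/0.43 = 8.2145.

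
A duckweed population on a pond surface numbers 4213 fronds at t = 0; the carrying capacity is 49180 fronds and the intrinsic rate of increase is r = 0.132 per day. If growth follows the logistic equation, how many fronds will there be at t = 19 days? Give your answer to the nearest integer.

A = (K − N₀)/N₀ = (49180 − 4213)/4213 = 10.673.
N(t) = K/(1 + A·e^(−rt)) = 49180/(1 + 10.673×e^(−0.132×19)).
e^(−2.508) = 0.081431; denominator = 1 + 10.673×0.081431 = 1.8691.
N = 49180/1.8691 = 26311.5.

26312 fronds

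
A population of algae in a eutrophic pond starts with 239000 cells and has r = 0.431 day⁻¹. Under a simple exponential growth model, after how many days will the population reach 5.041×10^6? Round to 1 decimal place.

Set N₀·e^(rt) = 5.041×10^6: e^(0.431·t) = 5.041×10^6/239000 = 21.092.
0.431·t = ln(21.092) = 3.0489, so t = 3.0489/0.431 = 7.074.

7.1 days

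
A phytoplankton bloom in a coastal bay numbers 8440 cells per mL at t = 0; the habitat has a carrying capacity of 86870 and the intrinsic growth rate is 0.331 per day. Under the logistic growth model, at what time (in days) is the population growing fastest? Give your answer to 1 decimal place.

Logistic growth is fastest at N = K/2 = 43435.
A = (K − N₀)/N₀ = 9.2927. Set K/(1 + A·e^(−rt)) = K/2 → A·e^(−rt) = 1.
e^(−0.331t) = 1/9.2927 = 0.107612, so t = ln(9.2927)/0.331 = 2.2292/0.331 = 6.7348.

6.7 days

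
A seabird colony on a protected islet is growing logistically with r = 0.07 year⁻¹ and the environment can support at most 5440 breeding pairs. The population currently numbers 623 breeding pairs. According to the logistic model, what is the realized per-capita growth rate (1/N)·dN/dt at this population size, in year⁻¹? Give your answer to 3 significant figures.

0.0620 per year

(1/N)·dN/dt = r(1 − N/K) = 0.07 × (1 − 623/5440).
= 0.07 × 0.88548 = 0.061983.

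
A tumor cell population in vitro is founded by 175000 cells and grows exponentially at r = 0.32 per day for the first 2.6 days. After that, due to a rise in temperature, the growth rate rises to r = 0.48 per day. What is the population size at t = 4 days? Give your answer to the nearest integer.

787439 cells

Phase 1: N(2.6) = 175000·e^(0.32×2.6) = 175000·e^0.832 = 402134.
Phase 2 runs for 4 − 2.6 = 1.4 days at r = 0.48.
N(4) = 402134·e^(0.48×1.4) = 402134·e^0.672 = 787439.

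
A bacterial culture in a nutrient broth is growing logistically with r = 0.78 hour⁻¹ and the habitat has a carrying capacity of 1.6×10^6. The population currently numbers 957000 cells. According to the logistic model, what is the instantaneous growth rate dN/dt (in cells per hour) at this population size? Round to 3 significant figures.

dN/dt = rN(1 − N/K) = 0.78 × 957000 × (1 − 957000/1.6×10^6).
1 − 957000/1.6×10^6 = 0.40187; dN/dt = 0.78 × 957000 × 0.40187 = 2.99984×10^5.

300000 cells per hour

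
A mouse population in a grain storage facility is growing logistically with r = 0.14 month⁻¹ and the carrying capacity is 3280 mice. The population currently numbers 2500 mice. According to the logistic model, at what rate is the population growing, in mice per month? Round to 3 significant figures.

dN/dt = rN(1 − N/K) = 0.14 × 2500 × (1 − 2500/3280).
1 − 2500/3280 = 0.2378; dN/dt = 0.14 × 2500 × 0.2378 = 83.232.

83.2 mice per month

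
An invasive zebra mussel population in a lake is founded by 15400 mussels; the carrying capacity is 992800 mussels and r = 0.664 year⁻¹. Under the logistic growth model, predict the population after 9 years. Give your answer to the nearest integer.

855021 mussels

A = (K − N₀)/N₀ = (992800 − 15400)/15400 = 63.468.
N(t) = K/(1 + A·e^(−rt)) = 992800/(1 + 63.468×e^(−0.664×9)).
e^(−5.976) = 0.002539; denominator = 1 + 63.468×0.002539 = 1.1611.
N = 992800/1.1611 = 855021.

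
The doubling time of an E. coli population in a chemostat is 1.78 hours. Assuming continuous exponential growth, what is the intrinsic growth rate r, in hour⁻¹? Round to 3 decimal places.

0.389 per hour

r = ln(2)/t_d = 0.6931/1.78 = 0.38941.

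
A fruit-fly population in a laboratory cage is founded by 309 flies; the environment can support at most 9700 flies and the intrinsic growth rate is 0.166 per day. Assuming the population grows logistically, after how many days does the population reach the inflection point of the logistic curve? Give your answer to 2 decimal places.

20.57 days

Logistic growth is fastest at N = K/2 = 4850.
A = (K − N₀)/N₀ = 30.392. Set K/(1 + A·e^(−rt)) = K/2 → A·e^(−rt) = 1.
e^(−0.166t) = 1/30.392 = 0.0329038, so t = ln(30.392)/0.166 = 3.4142/0.166 = 20.567.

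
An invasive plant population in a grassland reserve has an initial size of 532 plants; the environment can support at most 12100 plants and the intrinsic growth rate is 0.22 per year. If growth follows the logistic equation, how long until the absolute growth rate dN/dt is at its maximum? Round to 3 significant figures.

14.0 years

Logistic growth is fastest at N = K/2 = 6050.
A = (K − N₀)/N₀ = 21.744. Set K/(1 + A·e^(−rt)) = K/2 → A·e^(−rt) = 1.
e^(−0.22t) = 1/21.744 = 0.0459889, so t = ln(21.744)/0.22 = 3.0794/0.22 = 13.997.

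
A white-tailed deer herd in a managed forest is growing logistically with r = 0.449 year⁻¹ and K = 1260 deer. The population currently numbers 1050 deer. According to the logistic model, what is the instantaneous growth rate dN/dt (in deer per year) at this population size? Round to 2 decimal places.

dN/dt = rN(1 − N/K) = 0.449 × 1050 × (1 − 1050/1260).
1 − 1050/1260 = 0.16667; dN/dt = 0.449 × 1050 × 0.16667 = 78.575.

78.57 deer per year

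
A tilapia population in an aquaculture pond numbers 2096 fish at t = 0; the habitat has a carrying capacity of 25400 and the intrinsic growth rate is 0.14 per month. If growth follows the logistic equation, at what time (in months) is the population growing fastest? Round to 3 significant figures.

17.2 months

Logistic growth is fastest at N = K/2 = 12700.
A = (K − N₀)/N₀ = 11.118. Set K/(1 + A·e^(−rt)) = K/2 → A·e^(−rt) = 1.
e^(−0.14t) = 1/11.118 = 0.0899416, so t = ln(11.118)/0.14 = 2.4086/0.14 = 17.204.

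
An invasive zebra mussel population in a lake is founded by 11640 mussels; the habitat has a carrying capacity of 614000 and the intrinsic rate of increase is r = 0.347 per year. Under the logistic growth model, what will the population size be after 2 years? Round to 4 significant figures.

A = (K − N₀)/N₀ = (614000 − 11640)/11640 = 51.749.
N(t) = K/(1 + A·e^(−rt)) = 614000/(1 + 51.749×e^(−0.347×2)).
e^(−0.694) = 0.49957; denominator = 1 + 51.749×0.49957 = 26.853.
N = 614000/26.853 = 22865.6.

22870 mussels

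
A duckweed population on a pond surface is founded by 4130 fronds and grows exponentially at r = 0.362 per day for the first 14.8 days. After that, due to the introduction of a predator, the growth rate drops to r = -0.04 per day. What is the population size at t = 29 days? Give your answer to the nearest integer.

Phase 1: N(14.8) = 4130·e^(0.362×14.8) = 4130·e^5.358 = 876448.
Phase 2 runs for 29 − 14.8 = 14.2 days at r = -0.04.
N(29) = 876448·e^(-0.04×14.2) = 876448·e^-0.568 = 496646.

496646 fronds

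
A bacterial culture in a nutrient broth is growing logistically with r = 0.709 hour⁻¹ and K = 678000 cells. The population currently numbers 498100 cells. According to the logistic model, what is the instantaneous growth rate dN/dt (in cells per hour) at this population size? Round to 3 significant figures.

93700 cells per hour

dN/dt = rN(1 − N/K) = 0.709 × 498100 × (1 − 498100/678000).
1 − 498100/678000 = 0.26534; dN/dt = 0.709 × 498100 × 0.26534 = 93705.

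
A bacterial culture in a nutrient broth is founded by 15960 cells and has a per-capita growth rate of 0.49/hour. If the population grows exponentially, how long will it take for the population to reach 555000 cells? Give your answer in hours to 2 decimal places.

Set N₀·e^(rt) = 555000: e^(0.49·t) = 555000/15960 = 34.774.
0.49·t = ln(34.774) = 3.5489, so t = 3.5489/0.49 = 7.2426.

7.24 hours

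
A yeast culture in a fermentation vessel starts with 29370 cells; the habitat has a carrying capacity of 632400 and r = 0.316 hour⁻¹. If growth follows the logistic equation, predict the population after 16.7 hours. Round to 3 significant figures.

A = (K − N₀)/N₀ = (632400 − 29370)/29370 = 20.532.
N(t) = K/(1 + A·e^(−rt)) = 632400/(1 + 20.532×e^(−0.316×16.7)).
e^(−5.277) = 0.0051067; denominator = 1 + 20.532×0.0051067 = 1.1049.
N = 632400/1.1049 = 572384.

572000 cells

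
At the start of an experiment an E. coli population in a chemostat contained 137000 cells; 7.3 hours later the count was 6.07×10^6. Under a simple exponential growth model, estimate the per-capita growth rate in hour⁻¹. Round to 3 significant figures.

0.519 per hour

From N(t) = N₀·e^(rt): e^(r·7.3) = 6.07×10^6/137000 = 44.307.
r·7.3 = ln(44.307) = 3.7911, so r = 3.7911/7.3 = 0.51933.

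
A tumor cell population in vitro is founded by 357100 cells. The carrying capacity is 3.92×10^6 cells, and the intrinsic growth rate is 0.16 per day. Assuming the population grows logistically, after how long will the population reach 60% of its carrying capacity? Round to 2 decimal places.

A = (K − N₀)/N₀ = (3.92×10^6 − 357100)/357100 = 9.9773.
Solve 3.92×10^6/(1 + 9.9773·e^(−0.16t)) = 2.352×10^6: 1 + 9.9773·e^(−0.16t) = 1.6667, so e^(−0.16t) = 0.0668182.
−0.16·t = ln(0.0668182) = -2.7058, so t = 2.7058/0.16 = 16.911.

16.91 days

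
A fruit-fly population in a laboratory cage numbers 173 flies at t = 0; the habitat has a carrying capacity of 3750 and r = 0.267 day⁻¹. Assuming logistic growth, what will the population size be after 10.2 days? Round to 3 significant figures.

1590 flies

A = (K − N₀)/N₀ = (3750 − 173)/173 = 20.676.
N(t) = K/(1 + A·e^(−rt)) = 3750/(1 + 20.676×e^(−0.267×10.2)).
e^(−2.723) = 0.065651; denominator = 1 + 20.676×0.065651 = 2.3574.
N = 3750/2.3574 = 1590.72.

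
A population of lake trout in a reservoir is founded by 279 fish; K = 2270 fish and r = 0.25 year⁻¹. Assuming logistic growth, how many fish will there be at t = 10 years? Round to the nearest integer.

A = (K − N₀)/N₀ = (2270 − 279)/279 = 7.1362.
N(t) = K/(1 + A·e^(−rt)) = 2270/(1 + 7.1362×e^(−0.25×10)).
e^(−2.5) = 0.082085; denominator = 1 + 7.1362×0.082085 = 1.5858.
N = 2270/1.5858 = 1431.48.

1431 fish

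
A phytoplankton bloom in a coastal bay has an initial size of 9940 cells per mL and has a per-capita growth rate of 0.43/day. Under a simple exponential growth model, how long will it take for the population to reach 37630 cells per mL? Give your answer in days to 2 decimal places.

Set N₀·e^(rt) = 37630: e^(0.43·t) = 37630/9940 = 3.7857.
0.43·t = ln(3.7857) = 1.3312, so t = 1.3312/0.43 = 3.0959.

3.10 days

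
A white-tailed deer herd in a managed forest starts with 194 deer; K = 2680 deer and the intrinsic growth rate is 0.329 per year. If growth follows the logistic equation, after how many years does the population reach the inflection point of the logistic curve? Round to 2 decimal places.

Logistic growth is fastest at N = K/2 = 1340.
A = (K − N₀)/N₀ = 12.814. Set K/(1 + A·e^(−rt)) = K/2 → A·e^(−rt) = 1.
e^(−0.329t) = 1/12.814 = 0.078037, so t = ln(12.814)/0.329 = 2.5506/0.329 = 7.7525.

7.75 years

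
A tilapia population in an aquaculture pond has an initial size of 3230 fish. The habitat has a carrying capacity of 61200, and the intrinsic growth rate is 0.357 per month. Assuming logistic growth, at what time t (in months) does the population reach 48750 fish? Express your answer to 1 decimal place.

11.9 months

A = (K − N₀)/N₀ = (61200 − 3230)/3230 = 17.947.
Solve 61200/(1 + 17.947·e^(−0.357t)) = 48750: 1 + 17.947·e^(−0.357t) = 1.2554, so e^(−0.357t) = 0.0142296.
−0.357·t = ln(0.0142296) = -4.2524, so t = 4.2524/0.357 = 11.912.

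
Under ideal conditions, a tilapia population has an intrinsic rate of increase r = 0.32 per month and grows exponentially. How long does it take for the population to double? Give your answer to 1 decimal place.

Doubling time t_d = ln(2)/r = 0.6931/0.32 = 2.1661.

2.2 months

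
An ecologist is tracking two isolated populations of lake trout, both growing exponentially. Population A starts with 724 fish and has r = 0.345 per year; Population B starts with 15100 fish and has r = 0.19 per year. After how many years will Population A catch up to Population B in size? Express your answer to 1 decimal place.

Set 724·e^(0.345t) = 15100·e^(0.19t).
e^((0.345 − 0.19)t) = 15100/724 → e^(0.155·t) = 20.856.
0.155·t = ln(20.856) = 3.0377, so t = 3.0377/0.155 = 19.598.

19.6 years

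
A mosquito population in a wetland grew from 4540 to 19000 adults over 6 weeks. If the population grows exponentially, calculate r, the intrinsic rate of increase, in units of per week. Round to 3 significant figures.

From N(t) = N₀·e^(rt): e^(r·6) = 19000/4540 = 4.185.
r·6 = ln(4.185) = 1.4315, so r = 1.4315/6 = 0.23859.

0.239 per week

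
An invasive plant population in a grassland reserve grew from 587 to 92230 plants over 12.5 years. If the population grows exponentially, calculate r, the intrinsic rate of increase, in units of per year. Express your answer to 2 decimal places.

From N(t) = N₀·e^(rt): e^(r·12.5) = 92230/587 = 157.12.
r·12.5 = ln(157.12) = 5.057, so r = 5.057/12.5 = 0.40456.

0.40 per year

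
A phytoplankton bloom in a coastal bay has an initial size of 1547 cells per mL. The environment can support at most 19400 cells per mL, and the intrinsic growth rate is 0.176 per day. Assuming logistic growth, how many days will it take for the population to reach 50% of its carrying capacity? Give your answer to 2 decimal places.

A = (K − N₀)/N₀ = (19400 − 1547)/1547 = 11.54.
Solve 19400/(1 + 11.54·e^(−0.176t)) = 9700: 1 + 11.54·e^(−0.176t) = 2, so e^(−0.176t) = 0.0866521.
−0.176·t = ln(0.0866521) = -2.4459, so t = 2.4459/0.176 = 13.897.

13.90 days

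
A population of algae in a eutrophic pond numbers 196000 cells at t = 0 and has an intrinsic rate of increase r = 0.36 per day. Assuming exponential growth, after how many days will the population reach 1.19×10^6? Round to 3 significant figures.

5.01 days

Set N₀·e^(rt) = 1.19×10^6: e^(0.36·t) = 1.19×10^6/196000 = 6.0714.
0.36·t = ln(6.0714) = 1.8036, so t = 1.8036/0.36 = 5.01.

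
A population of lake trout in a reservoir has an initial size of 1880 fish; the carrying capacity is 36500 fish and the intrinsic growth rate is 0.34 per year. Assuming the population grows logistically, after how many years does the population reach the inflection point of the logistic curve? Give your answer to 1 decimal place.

Logistic growth is fastest at N = K/2 = 18250.
A = (K − N₀)/N₀ = 18.415. Set K/(1 + A·e^(−rt)) = K/2 → A·e^(−rt) = 1.
e^(−0.34t) = 1/18.415 = 0.0543039, so t = ln(18.415)/0.34 = 2.9132/0.34 = 8.5681.

8.6 years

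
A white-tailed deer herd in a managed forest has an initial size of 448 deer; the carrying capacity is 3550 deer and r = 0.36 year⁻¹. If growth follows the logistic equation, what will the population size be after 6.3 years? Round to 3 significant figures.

2070 deer

A = (K − N₀)/N₀ = (3550 − 448)/448 = 6.9241.
N(t) = K/(1 + A·e^(−rt)) = 3550/(1 + 6.9241×e^(−0.36×6.3)).
e^(−2.268) = 0.10352; denominator = 1 + 6.9241×0.10352 = 1.7168.
N = 3550/1.7168 = 2067.83.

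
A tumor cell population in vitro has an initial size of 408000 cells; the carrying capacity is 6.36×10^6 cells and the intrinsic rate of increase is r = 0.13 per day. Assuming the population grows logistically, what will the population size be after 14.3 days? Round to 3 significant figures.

A = (K − N₀)/N₀ = (6.36×10^6 − 408000)/408000 = 14.588.
N(t) = K/(1 + A·e^(−rt)) = 6.36×10^6/(1 + 14.588×e^(−0.13×14.3)).
e^(−1.859) = 0.15583; denominator = 1 + 14.588×0.15583 = 3.2733.
N = 6.36×10^6/3.2733 = 1.943016×10^6.

1940000 cells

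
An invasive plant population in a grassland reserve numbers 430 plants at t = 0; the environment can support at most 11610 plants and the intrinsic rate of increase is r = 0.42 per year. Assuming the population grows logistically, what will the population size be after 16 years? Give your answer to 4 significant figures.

11260 plants

A = (K − N₀)/N₀ = (11610 − 430)/430 = 26.
N(t) = K/(1 + A·e^(−rt)) = 11610/(1 + 26×e^(−0.42×16)).
e^(−6.72) = 0.0012065; denominator = 1 + 26×0.0012065 = 1.0314.
N = 11610/1.0314 = 11256.9.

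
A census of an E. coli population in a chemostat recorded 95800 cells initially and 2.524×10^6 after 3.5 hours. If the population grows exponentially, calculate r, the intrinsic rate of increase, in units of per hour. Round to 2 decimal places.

From N(t) = N₀·e^(rt): e^(r·3.5) = 2.524×10^6/95800 = 26.347.
r·3.5 = ln(26.347) = 3.2713, so r = 3.2713/3.5 = 0.93467.

0.93 per hour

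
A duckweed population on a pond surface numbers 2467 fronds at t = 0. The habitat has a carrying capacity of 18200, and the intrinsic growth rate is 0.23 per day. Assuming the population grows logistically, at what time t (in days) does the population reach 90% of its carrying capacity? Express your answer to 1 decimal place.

A = (K − N₀)/N₀ = (18200 − 2467)/2467 = 6.3774.
Solve 18200/(1 + 6.3774·e^(−0.23t)) = 16380: 1 + 6.3774·e^(−0.23t) = 1.1111, so e^(−0.23t) = 0.0174227.
−0.23·t = ln(0.0174227) = -4.05, so t = 4.05/0.23 = 17.609.

17.6 days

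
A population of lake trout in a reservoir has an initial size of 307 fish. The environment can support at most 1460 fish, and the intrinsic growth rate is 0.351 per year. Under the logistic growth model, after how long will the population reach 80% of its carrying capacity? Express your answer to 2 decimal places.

7.72 years

A = (K − N₀)/N₀ = (1460 − 307)/307 = 3.7557.
Solve 1460/(1 + 3.7557·e^(−0.351t)) = 1168: 1 + 3.7557·e^(−0.351t) = 1.25, so e^(−0.351t) = 0.0665655.
−0.351·t = ln(0.0665655) = -2.7096, so t = 2.7096/0.351 = 7.7196.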